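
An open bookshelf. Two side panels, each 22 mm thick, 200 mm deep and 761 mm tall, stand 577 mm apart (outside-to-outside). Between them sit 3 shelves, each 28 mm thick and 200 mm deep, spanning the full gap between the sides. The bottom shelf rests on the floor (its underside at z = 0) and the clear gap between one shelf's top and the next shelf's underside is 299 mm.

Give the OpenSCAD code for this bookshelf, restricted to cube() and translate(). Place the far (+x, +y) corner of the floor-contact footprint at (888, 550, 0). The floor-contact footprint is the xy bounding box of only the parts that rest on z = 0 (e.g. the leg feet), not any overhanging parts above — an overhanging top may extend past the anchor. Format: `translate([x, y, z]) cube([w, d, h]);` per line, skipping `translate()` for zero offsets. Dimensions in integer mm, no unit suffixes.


translate([311, 350, 0]) cube([22, 200, 761]);
translate([866, 350, 0]) cube([22, 200, 761]);
translate([333, 350, 0]) cube([533, 200, 28]);
translate([333, 350, 327]) cube([533, 200, 28]);
translate([333, 350, 654]) cube([533, 200, 28]);


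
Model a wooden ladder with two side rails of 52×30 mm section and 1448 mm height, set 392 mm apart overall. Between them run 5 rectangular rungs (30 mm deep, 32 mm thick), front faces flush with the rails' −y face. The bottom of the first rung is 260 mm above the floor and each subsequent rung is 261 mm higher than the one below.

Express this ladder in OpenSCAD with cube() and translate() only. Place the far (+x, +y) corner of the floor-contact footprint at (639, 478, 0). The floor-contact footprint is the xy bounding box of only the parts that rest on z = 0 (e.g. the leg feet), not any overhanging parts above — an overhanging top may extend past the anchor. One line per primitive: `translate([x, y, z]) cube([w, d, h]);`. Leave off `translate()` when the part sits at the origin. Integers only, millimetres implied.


translate([247, 448, 0]) cube([52, 30, 1448]);
translate([587, 448, 0]) cube([52, 30, 1448]);
translate([299, 448, 260]) cube([288, 30, 32]);
translate([299, 448, 521]) cube([288, 30, 32]);
translate([299, 448, 782]) cube([288, 30, 32]);
translate([299, 448, 1043]) cube([288, 30, 32]);
translate([299, 448, 1304]) cube([288, 30, 32]);


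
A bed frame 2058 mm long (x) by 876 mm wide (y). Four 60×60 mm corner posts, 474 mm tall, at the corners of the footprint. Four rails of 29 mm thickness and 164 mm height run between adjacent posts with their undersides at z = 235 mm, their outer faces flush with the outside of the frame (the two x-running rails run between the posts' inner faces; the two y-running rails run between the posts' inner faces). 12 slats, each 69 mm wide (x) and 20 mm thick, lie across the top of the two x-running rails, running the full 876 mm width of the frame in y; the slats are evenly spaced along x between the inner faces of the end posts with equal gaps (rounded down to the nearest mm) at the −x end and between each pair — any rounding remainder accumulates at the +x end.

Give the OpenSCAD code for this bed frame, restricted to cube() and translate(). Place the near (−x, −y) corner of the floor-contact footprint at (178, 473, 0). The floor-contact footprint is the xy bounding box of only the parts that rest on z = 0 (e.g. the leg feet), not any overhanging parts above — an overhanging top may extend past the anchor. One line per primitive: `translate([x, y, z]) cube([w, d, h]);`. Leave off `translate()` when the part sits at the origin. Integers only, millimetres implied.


translate([178, 473, 0]) cube([60, 60, 474]);
translate([178, 1289, 0]) cube([60, 60, 474]);
translate([2176, 473, 0]) cube([60, 60, 474]);
translate([2176, 1289, 0]) cube([60, 60, 474]);
translate([238, 473, 235]) cube([1938, 29, 164]);
translate([238, 1320, 235]) cube([1938, 29, 164]);
translate([178, 533, 235]) cube([29, 756, 164]);
translate([2207, 533, 235]) cube([29, 756, 164]);
translate([323, 473, 399]) cube([69, 876, 20]);
translate([477, 473, 399]) cube([69, 876, 20]);
translate([631, 473, 399]) cube([69, 876, 20]);
translate([785, 473, 399]) cube([69, 876, 20]);
translate([939, 473, 399]) cube([69, 876, 20]);
translate([1093, 473, 399]) cube([69, 876, 20]);
translate([1247, 473, 399]) cube([69, 876, 20]);
translate([1401, 473, 399]) cube([69, 876, 20]);
translate([1555, 473, 399]) cube([69, 876, 20]);
translate([1709, 473, 399]) cube([69, 876, 20]);
translate([1863, 473, 399]) cube([69, 876, 20]);
translate([2017, 473, 399]) cube([69, 876, 20]);


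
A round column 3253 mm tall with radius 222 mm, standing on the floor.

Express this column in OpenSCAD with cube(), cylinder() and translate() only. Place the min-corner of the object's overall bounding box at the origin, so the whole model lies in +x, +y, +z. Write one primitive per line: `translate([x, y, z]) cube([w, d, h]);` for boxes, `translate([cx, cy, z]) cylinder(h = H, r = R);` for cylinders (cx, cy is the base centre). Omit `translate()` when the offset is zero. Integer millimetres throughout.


translate([222, 222, 0]) cylinder(h = 3253, r = 222);


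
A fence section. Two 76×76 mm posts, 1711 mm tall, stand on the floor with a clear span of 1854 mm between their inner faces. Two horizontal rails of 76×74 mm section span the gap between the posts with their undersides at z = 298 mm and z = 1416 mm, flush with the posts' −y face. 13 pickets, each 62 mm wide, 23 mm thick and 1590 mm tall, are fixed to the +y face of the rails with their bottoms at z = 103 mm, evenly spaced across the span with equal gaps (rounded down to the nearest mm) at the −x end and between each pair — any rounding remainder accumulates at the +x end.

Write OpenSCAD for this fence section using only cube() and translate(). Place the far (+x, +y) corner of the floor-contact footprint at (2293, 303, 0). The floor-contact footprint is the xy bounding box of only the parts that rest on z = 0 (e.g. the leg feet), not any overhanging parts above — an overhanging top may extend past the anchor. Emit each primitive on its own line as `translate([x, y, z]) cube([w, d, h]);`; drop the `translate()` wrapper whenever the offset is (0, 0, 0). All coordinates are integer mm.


translate([287, 227, 0]) cube([76, 76, 1711]);
translate([2217, 227, 0]) cube([76, 76, 1711]);
translate([363, 227, 298]) cube([1854, 76, 74]);
translate([363, 227, 1416]) cube([1854, 76, 74]);
translate([437, 303, 103]) cube([62, 23, 1590]);
translate([573, 303, 103]) cube([62, 23, 1590]);
translate([709, 303, 103]) cube([62, 23, 1590]);
translate([845, 303, 103]) cube([62, 23, 1590]);
translate([981, 303, 103]) cube([62, 23, 1590]);
translate([1117, 303, 103]) cube([62, 23, 1590]);
translate([1253, 303, 103]) cube([62, 23, 1590]);
translate([1389, 303, 103]) cube([62, 23, 1590]);
translate([1525, 303, 103]) cube([62, 23, 1590]);
translate([1661, 303, 103]) cube([62, 23, 1590]);
translate([1797, 303, 103]) cube([62, 23, 1590]);
translate([1933, 303, 103]) cube([62, 23, 1590]);
translate([2069, 303, 103]) cube([62, 23, 1590]);


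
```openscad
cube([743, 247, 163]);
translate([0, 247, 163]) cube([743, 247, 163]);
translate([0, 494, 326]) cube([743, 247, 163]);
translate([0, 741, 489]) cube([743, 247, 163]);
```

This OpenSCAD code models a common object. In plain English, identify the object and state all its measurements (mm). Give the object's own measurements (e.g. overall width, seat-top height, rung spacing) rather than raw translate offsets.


A straight staircase of 4 solid steps. Each step is 743 mm wide (x), 247 mm deep (y, the going) and 163 mm tall (the rise). The first step rests on the floor; each subsequent step sits one going further in +y and one rise higher in +z, directly behind and above the previous step with no overlap.


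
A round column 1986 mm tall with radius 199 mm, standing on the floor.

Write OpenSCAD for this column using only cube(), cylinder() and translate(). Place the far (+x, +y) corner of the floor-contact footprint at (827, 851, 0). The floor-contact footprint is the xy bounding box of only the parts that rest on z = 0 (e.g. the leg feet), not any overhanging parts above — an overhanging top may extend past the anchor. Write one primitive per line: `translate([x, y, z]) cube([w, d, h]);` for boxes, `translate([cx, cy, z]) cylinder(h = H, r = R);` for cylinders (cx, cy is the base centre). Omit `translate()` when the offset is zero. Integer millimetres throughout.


translate([628, 652, 0]) cylinder(h = 1986, r = 199);


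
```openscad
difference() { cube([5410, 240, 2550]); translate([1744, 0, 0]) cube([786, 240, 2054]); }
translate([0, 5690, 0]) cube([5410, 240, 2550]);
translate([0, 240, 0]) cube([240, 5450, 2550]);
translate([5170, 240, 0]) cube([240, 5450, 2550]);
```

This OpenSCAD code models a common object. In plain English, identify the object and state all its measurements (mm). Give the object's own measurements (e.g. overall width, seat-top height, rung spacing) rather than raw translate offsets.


A single room: four walls, each 2550 mm tall and 240 mm thick, enclosing an outside footprint 5410×5930 mm (x × y), no floor or roof. The front and back walls (−y and +y sides) run the full x-width; the side walls fit between their inner faces. A door opening 786 mm wide and 2054 mm tall is cut through the front wall from the floor up, its −x edge 1744 mm from the wall's −x end.


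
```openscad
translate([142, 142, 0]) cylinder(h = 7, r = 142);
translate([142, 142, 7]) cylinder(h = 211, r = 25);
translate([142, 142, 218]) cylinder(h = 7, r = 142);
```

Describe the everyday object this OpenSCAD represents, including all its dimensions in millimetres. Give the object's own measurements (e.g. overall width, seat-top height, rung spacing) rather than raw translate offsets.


A spool: two coaxial disc flanges of radius 142 mm and thickness 7 mm, joined by a core cylinder of radius 25 mm and height 211 mm. The lower flange rests on z = 0 and the three cylinders share a vertical axis.


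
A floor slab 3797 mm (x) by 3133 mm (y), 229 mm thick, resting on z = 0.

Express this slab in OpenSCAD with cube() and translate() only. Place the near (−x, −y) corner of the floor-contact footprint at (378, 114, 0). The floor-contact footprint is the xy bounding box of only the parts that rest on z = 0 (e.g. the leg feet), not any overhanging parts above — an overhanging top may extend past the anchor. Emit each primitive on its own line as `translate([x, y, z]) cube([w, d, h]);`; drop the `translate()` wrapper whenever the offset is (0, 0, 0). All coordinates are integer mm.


translate([378, 114, 0]) cube([3797, 3133, 229]);


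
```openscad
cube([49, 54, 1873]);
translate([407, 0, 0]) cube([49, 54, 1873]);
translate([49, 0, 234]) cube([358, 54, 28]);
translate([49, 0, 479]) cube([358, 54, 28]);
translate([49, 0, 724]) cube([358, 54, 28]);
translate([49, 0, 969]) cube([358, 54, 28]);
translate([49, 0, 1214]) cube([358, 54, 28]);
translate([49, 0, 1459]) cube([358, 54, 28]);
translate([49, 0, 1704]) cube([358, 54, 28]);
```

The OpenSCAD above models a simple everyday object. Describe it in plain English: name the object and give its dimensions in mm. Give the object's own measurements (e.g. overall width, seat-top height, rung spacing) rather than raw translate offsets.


A straight ladder. Two 49×54 mm vertical rails, 1873 mm tall, stand 456 mm apart (outside-to-outside) with their front faces coplanar on the −y side. 7 rungs, each 54 mm deep and 28 mm tall, span between the inner faces of the rails, front faces flush with the rails. The lowest rung's underside is at z = 234 mm and rungs are spaced 245 mm apart (underside to underside).


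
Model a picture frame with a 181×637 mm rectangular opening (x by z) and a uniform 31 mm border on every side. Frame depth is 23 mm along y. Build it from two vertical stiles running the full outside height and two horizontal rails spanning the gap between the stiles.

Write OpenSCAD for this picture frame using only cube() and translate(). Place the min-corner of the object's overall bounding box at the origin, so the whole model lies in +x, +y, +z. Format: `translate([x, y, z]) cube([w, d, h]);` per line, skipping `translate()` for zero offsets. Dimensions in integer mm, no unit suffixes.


cube([31, 23, 699]);
translate([212, 0, 0]) cube([31, 23, 699]);
translate([31, 0, 0]) cube([181, 23, 31]);
translate([31, 0, 668]) cube([181, 23, 31]);


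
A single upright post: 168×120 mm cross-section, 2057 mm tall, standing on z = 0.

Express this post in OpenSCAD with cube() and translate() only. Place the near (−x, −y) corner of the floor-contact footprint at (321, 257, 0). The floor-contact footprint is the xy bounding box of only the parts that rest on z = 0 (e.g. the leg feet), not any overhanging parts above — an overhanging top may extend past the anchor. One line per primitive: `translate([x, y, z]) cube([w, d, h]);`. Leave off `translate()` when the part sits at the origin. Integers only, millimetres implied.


translate([321, 257, 0]) cube([168, 120, 2057]);


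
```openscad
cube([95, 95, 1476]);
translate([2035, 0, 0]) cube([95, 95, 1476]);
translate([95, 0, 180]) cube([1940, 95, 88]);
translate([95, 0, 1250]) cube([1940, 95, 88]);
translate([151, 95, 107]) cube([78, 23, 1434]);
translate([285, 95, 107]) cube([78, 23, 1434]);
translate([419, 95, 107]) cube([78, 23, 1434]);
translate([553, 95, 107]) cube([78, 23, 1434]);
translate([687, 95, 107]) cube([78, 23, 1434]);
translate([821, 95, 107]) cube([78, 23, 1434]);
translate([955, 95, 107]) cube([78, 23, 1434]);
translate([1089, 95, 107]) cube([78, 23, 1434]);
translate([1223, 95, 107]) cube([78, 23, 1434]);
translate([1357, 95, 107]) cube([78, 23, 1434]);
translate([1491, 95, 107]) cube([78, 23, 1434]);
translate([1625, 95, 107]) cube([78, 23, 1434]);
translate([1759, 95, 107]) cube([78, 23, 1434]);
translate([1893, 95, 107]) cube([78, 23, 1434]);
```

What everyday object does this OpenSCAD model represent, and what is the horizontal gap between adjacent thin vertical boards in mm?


A fence section. The picket gap is 56 mm.

Two posts, two rails, 14 pickets — a fence section. Span 1940 mm holds 14 pickets of 78 mm with 15 equal gaps: ⌊(1940 − 14·78) / 15⌋ = 56 mm.


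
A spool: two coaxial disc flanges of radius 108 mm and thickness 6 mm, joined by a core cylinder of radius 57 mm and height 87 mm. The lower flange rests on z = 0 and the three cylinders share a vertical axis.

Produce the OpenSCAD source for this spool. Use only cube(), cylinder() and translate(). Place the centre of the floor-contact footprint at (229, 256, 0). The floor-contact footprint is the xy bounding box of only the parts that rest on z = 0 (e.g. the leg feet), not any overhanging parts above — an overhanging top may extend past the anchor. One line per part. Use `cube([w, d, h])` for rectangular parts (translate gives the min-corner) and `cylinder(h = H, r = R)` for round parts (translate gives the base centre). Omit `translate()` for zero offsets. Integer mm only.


translate([229, 256, 0]) cylinder(h = 6, r = 108);
translate([229, 256, 6]) cylinder(h = 87, r = 57);
translate([229, 256, 93]) cylinder(h = 6, r = 108);


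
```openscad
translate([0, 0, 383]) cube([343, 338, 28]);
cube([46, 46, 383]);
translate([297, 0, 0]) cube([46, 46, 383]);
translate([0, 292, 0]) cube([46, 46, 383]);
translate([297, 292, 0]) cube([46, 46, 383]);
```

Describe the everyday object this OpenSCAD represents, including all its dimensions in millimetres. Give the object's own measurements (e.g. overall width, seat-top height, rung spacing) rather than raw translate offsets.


A simple wooden stool: a rectangular seat 343 mm (x) by 338 mm (y), 28 mm thick, top face at z = 411 mm, on four square legs, each 46×46 mm in cross-section. The legs rest on z = 0, each flush with a corner of the seat.


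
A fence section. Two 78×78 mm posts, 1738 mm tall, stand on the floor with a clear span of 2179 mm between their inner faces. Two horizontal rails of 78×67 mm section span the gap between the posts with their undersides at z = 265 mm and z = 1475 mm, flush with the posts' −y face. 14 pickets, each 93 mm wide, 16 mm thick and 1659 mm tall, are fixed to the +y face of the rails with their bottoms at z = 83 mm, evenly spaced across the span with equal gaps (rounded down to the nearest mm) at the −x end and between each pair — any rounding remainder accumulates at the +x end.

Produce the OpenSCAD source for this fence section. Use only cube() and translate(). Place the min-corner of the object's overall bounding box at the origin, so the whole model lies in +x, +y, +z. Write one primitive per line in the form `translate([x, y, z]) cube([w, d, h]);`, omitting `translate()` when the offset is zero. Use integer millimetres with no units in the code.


cube([78, 78, 1738]);
translate([2257, 0, 0]) cube([78, 78, 1738]);
translate([78, 0, 265]) cube([2179, 78, 67]);
translate([78, 0, 1475]) cube([2179, 78, 67]);
translate([136, 78, 83]) cube([93, 16, 1659]);
translate([287, 78, 83]) cube([93, 16, 1659]);
translate([438, 78, 83]) cube([93, 16, 1659]);
translate([589, 78, 83]) cube([93, 16, 1659]);
translate([740, 78, 83]) cube([93, 16, 1659]);
translate([891, 78, 83]) cube([93, 16, 1659]);
translate([1042, 78, 83]) cube([93, 16, 1659]);
translate([1193, 78, 83]) cube([93, 16, 1659]);
translate([1344, 78, 83]) cube([93, 16, 1659]);
translate([1495, 78, 83]) cube([93, 16, 1659]);
translate([1646, 78, 83]) cube([93, 16, 1659]);
translate([1797, 78, 83]) cube([93, 16, 1659]);
translate([1948, 78, 83]) cube([93, 16, 1659]);
translate([2099, 78, 83]) cube([93, 16, 1659]);


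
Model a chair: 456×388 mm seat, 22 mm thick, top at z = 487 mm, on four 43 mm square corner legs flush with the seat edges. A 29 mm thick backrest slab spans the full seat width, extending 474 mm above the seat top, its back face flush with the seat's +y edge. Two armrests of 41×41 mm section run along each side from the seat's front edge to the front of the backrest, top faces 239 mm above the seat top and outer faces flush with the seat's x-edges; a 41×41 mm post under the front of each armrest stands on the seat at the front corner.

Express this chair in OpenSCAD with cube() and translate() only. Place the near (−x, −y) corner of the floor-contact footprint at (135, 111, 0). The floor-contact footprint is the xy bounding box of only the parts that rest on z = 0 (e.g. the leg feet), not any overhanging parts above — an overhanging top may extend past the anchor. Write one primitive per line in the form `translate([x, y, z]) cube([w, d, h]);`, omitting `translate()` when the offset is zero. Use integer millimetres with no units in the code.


translate([135, 111, 465]) cube([456, 388, 22]);
translate([135, 111, 0]) cube([43, 43, 465]);
translate([548, 111, 0]) cube([43, 43, 465]);
translate([135, 456, 0]) cube([43, 43, 465]);
translate([548, 456, 0]) cube([43, 43, 465]);
translate([135, 470, 487]) cube([456, 29, 474]);
translate([135, 111, 685]) cube([41, 359, 41]);
translate([550, 111, 685]) cube([41, 359, 41]);
translate([135, 111, 487]) cube([41, 41, 198]);
translate([550, 111, 487]) cube([41, 41, 198]);


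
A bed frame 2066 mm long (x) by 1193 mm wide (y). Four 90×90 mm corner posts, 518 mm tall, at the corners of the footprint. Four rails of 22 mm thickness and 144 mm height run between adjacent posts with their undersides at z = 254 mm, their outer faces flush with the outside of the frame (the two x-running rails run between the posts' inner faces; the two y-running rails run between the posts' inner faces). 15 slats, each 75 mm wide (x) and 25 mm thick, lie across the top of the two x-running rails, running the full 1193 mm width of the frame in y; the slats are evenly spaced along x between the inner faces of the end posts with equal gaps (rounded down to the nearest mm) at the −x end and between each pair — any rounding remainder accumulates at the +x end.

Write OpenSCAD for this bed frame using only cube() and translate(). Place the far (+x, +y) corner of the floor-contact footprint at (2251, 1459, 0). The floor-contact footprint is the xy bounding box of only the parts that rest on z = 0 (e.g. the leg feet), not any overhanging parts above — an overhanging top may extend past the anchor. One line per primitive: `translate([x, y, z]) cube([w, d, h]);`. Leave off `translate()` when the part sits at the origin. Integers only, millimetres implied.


translate([185, 266, 0]) cube([90, 90, 518]);
translate([185, 1369, 0]) cube([90, 90, 518]);
translate([2161, 266, 0]) cube([90, 90, 518]);
translate([2161, 1369, 0]) cube([90, 90, 518]);
translate([275, 266, 254]) cube([1886, 22, 144]);
translate([275, 1437, 254]) cube([1886, 22, 144]);
translate([185, 356, 254]) cube([22, 1013, 144]);
translate([2229, 356, 254]) cube([22, 1013, 144]);
translate([322, 266, 398]) cube([75, 1193, 25]);
translate([444, 266, 398]) cube([75, 1193, 25]);
translate([566, 266, 398]) cube([75, 1193, 25]);
translate([688, 266, 398]) cube([75, 1193, 25]);
translate([810, 266, 398]) cube([75, 1193, 25]);
translate([932, 266, 398]) cube([75, 1193, 25]);
translate([1054, 266, 398]) cube([75, 1193, 25]);
translate([1176, 266, 398]) cube([75, 1193, 25]);
translate([1298, 266, 398]) cube([75, 1193, 25]);
translate([1420, 266, 398]) cube([75, 1193, 25]);
translate([1542, 266, 398]) cube([75, 1193, 25]);
translate([1664, 266, 398]) cube([75, 1193, 25]);
translate([1786, 266, 398]) cube([75, 1193, 25]);
translate([1908, 266, 398]) cube([75, 1193, 25]);
translate([2030, 266, 398]) cube([75, 1193, 25]);


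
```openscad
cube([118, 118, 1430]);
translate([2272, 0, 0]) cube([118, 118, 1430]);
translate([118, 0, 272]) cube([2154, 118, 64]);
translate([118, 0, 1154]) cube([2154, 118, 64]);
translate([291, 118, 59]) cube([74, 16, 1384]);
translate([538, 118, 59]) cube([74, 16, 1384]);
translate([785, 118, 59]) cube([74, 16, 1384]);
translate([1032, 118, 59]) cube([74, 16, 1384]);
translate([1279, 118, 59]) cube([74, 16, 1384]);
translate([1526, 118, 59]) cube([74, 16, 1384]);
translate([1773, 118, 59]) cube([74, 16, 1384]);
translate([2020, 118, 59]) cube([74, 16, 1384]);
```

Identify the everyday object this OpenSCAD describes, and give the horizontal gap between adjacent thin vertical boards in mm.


A fence section. The picket gap is 173 mm.

Two posts, two rails, 8 pickets — a fence section. Span 2154 mm holds 8 pickets of 74 mm with 9 equal gaps: ⌊(2154 − 8·74) / 9⌋ = 173 mm.


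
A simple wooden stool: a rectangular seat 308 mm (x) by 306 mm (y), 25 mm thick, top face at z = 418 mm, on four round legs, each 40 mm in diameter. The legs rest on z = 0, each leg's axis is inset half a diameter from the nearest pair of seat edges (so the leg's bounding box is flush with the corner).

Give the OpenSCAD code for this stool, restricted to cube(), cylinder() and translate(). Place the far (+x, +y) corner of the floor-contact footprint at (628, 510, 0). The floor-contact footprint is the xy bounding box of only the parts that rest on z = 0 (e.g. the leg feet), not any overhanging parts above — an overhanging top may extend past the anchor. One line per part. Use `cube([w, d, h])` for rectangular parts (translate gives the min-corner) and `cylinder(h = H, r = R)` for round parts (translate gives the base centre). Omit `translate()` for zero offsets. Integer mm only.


translate([320, 204, 393]) cube([308, 306, 25]);
translate([340, 224, 0]) cylinder(h = 393, r = 20);
translate([608, 224, 0]) cylinder(h = 393, r = 20);
translate([340, 490, 0]) cylinder(h = 393, r = 20);
translate([608, 490, 0]) cylinder(h = 393, r = 20);


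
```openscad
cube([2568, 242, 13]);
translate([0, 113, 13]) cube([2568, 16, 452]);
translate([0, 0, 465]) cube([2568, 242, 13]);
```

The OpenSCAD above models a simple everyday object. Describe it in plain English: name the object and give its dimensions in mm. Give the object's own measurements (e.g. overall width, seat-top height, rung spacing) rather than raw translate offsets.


An I-beam lying along x, 2568 mm long. Overall section height 478 mm. Two flanges 242 mm wide (y) and 13 mm thick, one on the floor and one at the top; a web 16 mm thick runs between them, centred on the flange width.


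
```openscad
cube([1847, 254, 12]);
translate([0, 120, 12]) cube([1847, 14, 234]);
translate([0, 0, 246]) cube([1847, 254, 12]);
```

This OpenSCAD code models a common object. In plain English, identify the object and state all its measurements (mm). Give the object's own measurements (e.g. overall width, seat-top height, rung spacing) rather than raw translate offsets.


An I-beam lying along x, 1847 mm long. Overall section height 258 mm. Two flanges 254 mm wide (y) and 12 mm thick, one on the floor and one at the top; a web 14 mm thick runs between them, centred on the flange width.


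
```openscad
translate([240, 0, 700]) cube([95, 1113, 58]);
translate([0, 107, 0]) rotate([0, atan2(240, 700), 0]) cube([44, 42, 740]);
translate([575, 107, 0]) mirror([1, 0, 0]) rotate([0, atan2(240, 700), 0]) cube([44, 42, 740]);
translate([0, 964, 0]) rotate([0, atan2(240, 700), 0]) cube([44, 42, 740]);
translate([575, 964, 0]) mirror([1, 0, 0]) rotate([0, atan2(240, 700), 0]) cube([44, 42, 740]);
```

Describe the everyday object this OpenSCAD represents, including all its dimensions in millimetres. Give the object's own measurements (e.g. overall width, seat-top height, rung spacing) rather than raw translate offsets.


A sawhorse. A 95×1113×58 mm beam (x, y, z) sits on two A-frame leg pairs. Each pair is two raked legs of 44×42 mm section (42 mm along y) splaying symmetrically in x. Each leg rises 700 mm vertically over 240 mm of horizontal reach and is 740 mm long along its own axis. Every leg's outer bottom edge rests on the floor and its outer top edge meets a bottom edge of the beam — the left legs (tilting toward +x) meet the beam's −x bottom edge, the right legs (their mirror images, tilting toward −x) meet its +x bottom edge — so the leg tops tuck under the beam, the beam's underside is 700 mm above the floor, and the feet are 575 mm apart outside-to-outside with the beam centred between them. The two leg pairs are set in 107 mm from either end of the beam.


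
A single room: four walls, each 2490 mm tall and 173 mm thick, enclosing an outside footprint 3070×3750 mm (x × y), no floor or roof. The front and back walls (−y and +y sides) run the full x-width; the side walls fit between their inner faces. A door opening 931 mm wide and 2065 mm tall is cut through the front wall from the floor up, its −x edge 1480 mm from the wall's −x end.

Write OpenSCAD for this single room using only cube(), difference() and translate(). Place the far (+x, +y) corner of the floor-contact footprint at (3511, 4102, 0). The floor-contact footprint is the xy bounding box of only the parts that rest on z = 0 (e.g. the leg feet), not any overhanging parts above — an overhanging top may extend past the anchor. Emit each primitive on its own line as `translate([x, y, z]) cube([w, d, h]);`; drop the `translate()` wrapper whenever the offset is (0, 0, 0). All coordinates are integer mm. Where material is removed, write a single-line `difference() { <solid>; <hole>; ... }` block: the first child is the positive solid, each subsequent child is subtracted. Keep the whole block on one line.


difference() { translate([441, 352, 0]) cube([3070, 173, 2490]); translate([1921, 352, 0]) cube([931, 173, 2065]); }
translate([441, 3929, 0]) cube([3070, 173, 2490]);
translate([441, 525, 0]) cube([173, 3404, 2490]);
translate([3338, 525, 0]) cube([173, 3404, 2490]);


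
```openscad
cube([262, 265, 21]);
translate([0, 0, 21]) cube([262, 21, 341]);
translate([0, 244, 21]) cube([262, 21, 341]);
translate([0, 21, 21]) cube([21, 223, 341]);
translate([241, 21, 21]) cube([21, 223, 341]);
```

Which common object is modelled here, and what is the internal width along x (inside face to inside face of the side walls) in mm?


An open box. The internal width is 220 mm.

A 262×265 base slab with four walls standing on it — an open box. The base is 262 mm wide and the walls are 21 mm thick, so the internal width is 262 − 2 × 21 = 220 mm.


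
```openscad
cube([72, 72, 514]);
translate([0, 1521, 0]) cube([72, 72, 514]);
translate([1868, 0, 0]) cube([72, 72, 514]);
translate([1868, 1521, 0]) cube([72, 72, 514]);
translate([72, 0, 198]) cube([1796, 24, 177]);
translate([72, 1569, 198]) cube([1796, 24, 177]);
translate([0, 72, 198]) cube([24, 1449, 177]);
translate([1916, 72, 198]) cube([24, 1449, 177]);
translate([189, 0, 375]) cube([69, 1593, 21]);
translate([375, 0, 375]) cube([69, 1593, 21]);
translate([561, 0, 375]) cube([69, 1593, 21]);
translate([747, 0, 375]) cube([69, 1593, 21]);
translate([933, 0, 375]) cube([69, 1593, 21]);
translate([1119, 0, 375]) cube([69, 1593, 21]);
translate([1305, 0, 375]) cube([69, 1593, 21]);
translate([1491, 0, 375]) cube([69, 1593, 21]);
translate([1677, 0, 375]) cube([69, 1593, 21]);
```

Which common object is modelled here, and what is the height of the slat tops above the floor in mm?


A bed frame. The slat-top height is 396 mm.

Four posts, four rails, and a row of slats — a bed frame. Slats sit on the rails at z = 198 + 177 = 375; with slat thickness 21, the top is 396 mm.


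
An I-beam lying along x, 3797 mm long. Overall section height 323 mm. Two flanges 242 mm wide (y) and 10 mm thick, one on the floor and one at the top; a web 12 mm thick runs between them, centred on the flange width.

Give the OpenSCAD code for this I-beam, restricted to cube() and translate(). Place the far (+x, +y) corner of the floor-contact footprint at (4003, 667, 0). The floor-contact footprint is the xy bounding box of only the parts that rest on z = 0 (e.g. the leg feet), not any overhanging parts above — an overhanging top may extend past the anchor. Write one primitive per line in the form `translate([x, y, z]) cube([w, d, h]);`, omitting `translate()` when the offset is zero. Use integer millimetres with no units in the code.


translate([206, 425, 0]) cube([3797, 242, 10]);
translate([206, 540, 10]) cube([3797, 12, 303]);
translate([206, 425, 313]) cube([3797, 242, 10]);


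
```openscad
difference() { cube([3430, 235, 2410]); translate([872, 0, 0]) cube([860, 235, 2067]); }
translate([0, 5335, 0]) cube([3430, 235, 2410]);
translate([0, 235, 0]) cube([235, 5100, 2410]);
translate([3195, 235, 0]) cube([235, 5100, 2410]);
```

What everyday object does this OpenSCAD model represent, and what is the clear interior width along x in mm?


A single room. The interior width is 2960 mm.

Four walls enclosing a rectangle with a door in the front wall — a room. Outside width 3430 minus two 235 mm walls gives 2960 mm.


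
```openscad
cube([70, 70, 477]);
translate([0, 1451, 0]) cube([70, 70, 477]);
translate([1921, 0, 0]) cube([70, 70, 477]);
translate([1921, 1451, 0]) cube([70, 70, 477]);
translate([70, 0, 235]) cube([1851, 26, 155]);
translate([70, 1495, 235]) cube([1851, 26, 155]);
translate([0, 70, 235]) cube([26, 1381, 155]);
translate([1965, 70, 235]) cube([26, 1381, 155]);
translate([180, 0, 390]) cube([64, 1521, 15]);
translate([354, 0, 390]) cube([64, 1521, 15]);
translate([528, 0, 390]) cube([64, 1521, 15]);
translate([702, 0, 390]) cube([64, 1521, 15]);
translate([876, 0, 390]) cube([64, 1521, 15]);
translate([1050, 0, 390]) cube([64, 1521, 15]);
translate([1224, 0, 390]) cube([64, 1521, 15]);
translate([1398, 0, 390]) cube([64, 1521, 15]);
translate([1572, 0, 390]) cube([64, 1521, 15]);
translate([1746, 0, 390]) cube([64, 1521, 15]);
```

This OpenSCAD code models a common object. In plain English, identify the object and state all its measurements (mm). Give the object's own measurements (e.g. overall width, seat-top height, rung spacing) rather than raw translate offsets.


A bed frame 1991 mm long (x) by 1521 mm wide (y). Four 70×70 mm corner posts, 477 mm tall, at the corners of the footprint. Four rails of 26 mm thickness and 155 mm height run between adjacent posts with their undersides at z = 235 mm, their outer faces flush with the outside of the frame (the two x-running rails run between the posts' inner faces; the two y-running rails run between the posts' inner faces). 10 slats, each 64 mm wide (x) and 15 mm thick, lie across the top of the two x-running rails, running the full 1521 mm width of the frame in y; along x they sit between the end posts with a 110 mm gap after the −x posts and between neighbouring slats, leaving 111 mm before the +x posts.


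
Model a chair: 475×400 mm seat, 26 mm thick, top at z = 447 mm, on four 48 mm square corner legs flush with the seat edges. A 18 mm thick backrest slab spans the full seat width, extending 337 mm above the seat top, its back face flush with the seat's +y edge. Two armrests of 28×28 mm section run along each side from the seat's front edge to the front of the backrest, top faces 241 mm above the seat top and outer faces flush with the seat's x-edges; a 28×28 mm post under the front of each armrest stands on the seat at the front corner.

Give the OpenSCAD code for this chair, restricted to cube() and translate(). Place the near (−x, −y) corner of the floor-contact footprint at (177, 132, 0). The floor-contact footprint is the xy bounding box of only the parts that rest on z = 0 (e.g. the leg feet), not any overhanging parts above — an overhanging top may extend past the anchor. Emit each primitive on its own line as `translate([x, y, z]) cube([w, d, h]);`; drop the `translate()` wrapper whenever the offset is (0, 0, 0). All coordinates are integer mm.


translate([177, 132, 421]) cube([475, 400, 26]);
translate([177, 132, 0]) cube([48, 48, 421]);
translate([604, 132, 0]) cube([48, 48, 421]);
translate([177, 484, 0]) cube([48, 48, 421]);
translate([604, 484, 0]) cube([48, 48, 421]);
translate([177, 514, 447]) cube([475, 18, 337]);
translate([177, 132, 660]) cube([28, 382, 28]);
translate([624, 132, 660]) cube([28, 382, 28]);
translate([177, 132, 447]) cube([28, 28, 213]);
translate([624, 132, 447]) cube([28, 28, 213]);


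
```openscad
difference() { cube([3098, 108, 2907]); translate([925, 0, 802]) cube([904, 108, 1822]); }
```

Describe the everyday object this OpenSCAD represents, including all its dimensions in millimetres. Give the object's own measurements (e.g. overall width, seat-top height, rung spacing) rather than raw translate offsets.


A wall 3098 mm long (x), 108 mm thick (y), 2907 mm tall, with a rectangular window opening cut through it. The opening is 904 mm wide and 1822 mm tall; its sill is at z = 802 mm and its near (−x) edge is 925 mm from the wall's −x end. The opening passes through the full wall thickness.


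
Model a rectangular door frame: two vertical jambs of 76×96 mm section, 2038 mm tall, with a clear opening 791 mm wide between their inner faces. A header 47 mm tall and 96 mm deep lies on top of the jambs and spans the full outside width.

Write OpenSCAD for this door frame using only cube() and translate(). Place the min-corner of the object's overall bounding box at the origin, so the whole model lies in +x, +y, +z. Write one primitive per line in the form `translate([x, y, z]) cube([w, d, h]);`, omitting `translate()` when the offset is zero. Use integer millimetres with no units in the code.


cube([76, 96, 2038]);
translate([867, 0, 0]) cube([76, 96, 2038]);
translate([0, 0, 2038]) cube([943, 96, 47]);


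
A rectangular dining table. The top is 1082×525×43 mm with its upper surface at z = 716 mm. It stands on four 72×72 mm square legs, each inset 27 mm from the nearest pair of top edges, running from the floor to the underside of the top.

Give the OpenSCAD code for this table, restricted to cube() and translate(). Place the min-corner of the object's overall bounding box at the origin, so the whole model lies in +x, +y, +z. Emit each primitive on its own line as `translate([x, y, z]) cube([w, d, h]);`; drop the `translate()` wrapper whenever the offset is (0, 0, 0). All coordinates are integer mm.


translate([0, 0, 673]) cube([1082, 525, 43]);
translate([27, 27, 0]) cube([72, 72, 673]);
translate([983, 27, 0]) cube([72, 72, 673]);
translate([27, 426, 0]) cube([72, 72, 673]);
translate([983, 426, 0]) cube([72, 72, 673]);


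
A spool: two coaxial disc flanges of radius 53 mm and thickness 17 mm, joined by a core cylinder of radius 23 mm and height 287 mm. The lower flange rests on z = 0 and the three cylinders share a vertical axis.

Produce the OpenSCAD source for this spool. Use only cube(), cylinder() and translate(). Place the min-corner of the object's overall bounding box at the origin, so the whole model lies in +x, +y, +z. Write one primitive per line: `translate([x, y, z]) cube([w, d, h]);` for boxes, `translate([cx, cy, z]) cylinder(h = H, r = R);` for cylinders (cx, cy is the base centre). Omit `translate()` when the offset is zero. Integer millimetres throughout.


translate([53, 53, 0]) cylinder(h = 17, r = 53);
translate([53, 53, 17]) cylinder(h = 287, r = 23);
translate([53, 53, 304]) cylinder(h = 17, r = 53);


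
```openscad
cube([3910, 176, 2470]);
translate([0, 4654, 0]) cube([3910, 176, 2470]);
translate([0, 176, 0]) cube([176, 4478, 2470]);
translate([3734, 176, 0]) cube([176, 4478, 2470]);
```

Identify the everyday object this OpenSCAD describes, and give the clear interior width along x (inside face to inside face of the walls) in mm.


A house (or room) frame. The interior width is 3558 mm.

Four 2470 mm walls enclosing a rectangle with no floor or roof — a room or house frame. Outside width is 3910 mm and wall thickness is 176 mm, so the interior width is 3910 − 2 × 176 = 3558 mm.


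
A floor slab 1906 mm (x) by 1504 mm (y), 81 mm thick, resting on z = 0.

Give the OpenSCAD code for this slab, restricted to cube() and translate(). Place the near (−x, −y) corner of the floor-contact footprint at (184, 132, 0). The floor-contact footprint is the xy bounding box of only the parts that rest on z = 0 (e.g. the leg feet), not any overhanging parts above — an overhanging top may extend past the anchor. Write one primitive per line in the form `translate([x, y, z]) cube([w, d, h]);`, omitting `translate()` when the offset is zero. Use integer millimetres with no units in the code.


translate([184, 132, 0]) cube([1906, 1504, 81]);


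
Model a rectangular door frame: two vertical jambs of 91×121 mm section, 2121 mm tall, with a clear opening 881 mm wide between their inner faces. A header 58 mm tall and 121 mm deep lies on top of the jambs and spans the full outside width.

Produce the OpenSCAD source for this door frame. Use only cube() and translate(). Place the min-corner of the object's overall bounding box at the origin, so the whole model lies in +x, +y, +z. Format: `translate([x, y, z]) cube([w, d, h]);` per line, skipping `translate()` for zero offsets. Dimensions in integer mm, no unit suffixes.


cube([91, 121, 2121]);
translate([972, 0, 0]) cube([91, 121, 2121]);
translate([0, 0, 2121]) cube([1063, 121, 58]);


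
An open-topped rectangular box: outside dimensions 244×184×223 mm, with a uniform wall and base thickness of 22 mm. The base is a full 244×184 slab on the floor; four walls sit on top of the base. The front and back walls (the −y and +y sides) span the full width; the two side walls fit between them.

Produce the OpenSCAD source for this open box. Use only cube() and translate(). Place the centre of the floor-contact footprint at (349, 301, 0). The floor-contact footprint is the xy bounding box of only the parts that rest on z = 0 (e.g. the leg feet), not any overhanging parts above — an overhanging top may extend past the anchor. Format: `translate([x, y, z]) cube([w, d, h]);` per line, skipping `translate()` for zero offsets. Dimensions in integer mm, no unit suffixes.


translate([227, 209, 0]) cube([244, 184, 22]);
translate([227, 209, 22]) cube([244, 22, 201]);
translate([227, 371, 22]) cube([244, 22, 201]);
translate([227, 231, 22]) cube([22, 140, 201]);
translate([449, 231, 22]) cube([22, 140, 201]);


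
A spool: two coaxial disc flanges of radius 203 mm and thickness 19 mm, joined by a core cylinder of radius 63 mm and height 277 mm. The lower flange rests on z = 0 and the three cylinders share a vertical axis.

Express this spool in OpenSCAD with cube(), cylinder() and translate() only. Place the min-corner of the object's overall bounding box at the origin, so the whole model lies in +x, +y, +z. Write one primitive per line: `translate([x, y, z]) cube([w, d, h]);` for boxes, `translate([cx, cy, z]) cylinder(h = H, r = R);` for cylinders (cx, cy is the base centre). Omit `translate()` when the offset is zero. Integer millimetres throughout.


translate([203, 203, 0]) cylinder(h = 19, r = 203);
translate([203, 203, 19]) cylinder(h = 277, r = 63);
translate([203, 203, 296]) cylinder(h = 19, r = 203);
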